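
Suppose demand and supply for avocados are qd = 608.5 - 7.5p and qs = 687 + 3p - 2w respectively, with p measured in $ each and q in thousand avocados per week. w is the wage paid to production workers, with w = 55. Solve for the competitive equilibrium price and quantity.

p* = 3, q* = 586

With w = 55, supply is qs = 577 + 3p.
Set qd = qs: 608.5 - 7.5p = 577 + 3p, so 31.5 = 10.5p and p* = 3.
Plugging p* into demand: q* = 608.5 - 7.5(3) = 586.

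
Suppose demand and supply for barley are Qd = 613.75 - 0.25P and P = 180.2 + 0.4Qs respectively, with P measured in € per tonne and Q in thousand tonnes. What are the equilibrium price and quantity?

P* = 387, Q* = 517

In direct form, Qs = -450.5 + 2.5P.
Equating demand and supply, 613.75 - 0.25P = -450.5 + 2.5P gives 2.75P = 1064.25, so P* = 387.
Then Q* = 613.75 - 0.25(387) = 517.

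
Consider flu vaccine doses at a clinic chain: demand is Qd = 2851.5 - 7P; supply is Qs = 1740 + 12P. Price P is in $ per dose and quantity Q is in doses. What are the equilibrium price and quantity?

The market clears where 2851.5 - 7P = 1740 + 12P. Rearranging, 19P = 1111.5, hence P* = 58.5.
Then Q* = 2851.5 - 7(58.5) = 2442.

P* = 58.5, Q* = 2442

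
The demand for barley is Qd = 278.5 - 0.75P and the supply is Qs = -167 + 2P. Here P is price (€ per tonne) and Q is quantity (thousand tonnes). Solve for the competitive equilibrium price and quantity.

The market clears where 278.5 - 0.75P = -167 + 2P. Rearranging, 2.75P = 445.5, hence P* = 162.
Then Q* = 278.5 - 0.75(162) = 157.

P* = 162, Q* = 157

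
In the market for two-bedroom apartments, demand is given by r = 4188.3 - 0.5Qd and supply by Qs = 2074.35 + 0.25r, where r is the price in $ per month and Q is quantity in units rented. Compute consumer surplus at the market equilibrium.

Inverting to quantity form: Qd = 8376.6 - 2r.
At equilibrium Qd = Qs, so 8376.6 - 2r = 2074.35 + 0.25r; collecting terms, 6302.25 = 2.25r and r* = 2801.
Plugging r* into demand: Q* = 8376.6 - 2(2801) = 2774.6.
Demand choke price (Qd = 0): r = 8376.6/2 = 4188.3. Consumer surplus = ½ × (4188.3 - 2801) × 2774.6 = 1924601.29.

Consumer surplus = 1924601.29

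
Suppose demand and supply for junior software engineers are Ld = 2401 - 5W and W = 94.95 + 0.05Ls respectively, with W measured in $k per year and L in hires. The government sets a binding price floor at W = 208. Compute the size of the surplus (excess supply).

Rewriting in direct form: Ls = -1899 + 20W.
Evaluating both curves at the floor price 208 gives Ld = 1361, Ls = 2261.
Surplus = Ls - Ld = 2261 - 1361 = 900.

Surplus = 900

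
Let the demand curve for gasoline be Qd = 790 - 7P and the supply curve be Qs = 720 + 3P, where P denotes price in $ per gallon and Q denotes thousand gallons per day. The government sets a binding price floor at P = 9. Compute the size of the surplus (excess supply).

At P = 9: Qd = 727 and Qs = 747.
Surplus = Qs - Qd = 747 - 727 = 20.

Surplus = 20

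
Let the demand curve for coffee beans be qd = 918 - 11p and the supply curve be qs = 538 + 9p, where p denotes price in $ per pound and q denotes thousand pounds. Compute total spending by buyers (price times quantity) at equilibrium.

The market clears where 918 - 11p = 538 + 9p. Rearranging, 20p = 380, hence p* = 19.
From the demand curve, q* = 918 - 11(19) = 709.
Total spending by buyers = p* × q* = 19 × 709 = 13471.

Total spending by buyers = 13471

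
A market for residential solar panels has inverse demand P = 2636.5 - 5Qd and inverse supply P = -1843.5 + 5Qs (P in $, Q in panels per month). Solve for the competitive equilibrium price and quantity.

Inverting to quantity form: Qd = 527.3 - 0.2P and Qs = 368.7 + 0.2P.
Set Qd = Qs: 527.3 - 0.2P = 368.7 + 0.2P, so 158.6 = 0.4P and P* = 396.5.
Plugging P* into demand: Q* = 527.3 - 0.2(396.5) = 448.

P* = 396.5, Q* = 448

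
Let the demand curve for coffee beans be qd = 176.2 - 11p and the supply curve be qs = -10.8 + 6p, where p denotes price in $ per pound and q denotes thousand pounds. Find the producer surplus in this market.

Producer surplus = 253.92

Set qd = qs: 176.2 - 11p = -10.8 + 6p, so 187 = 17p and p* = 11.
From the demand curve, q* = 176.2 - 11(11) = 55.2.
Supply choke price (qs = 0): p = 1.8. Producer surplus = ½ × (11 - 1.8) × 55.2 = 253.92.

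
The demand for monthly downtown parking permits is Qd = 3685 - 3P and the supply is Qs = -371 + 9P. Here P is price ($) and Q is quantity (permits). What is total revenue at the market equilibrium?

Equating demand and supply, 3685 - 3P = -371 + 9P gives 12P = 4056, so P* = 338.
Substitute back: Q* = 3685 - 3(338) = 2671.
Total revenue = P* × Q* = 338 × 2671 = 902798.

Total revenue = 902798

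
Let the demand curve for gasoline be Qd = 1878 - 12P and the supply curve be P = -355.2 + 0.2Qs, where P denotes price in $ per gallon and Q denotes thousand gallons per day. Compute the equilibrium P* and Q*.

P* = 6, Q* = 1806

Rewriting in direct form: Qs = 1776 + 5P.
Equating demand and supply, 1878 - 12P = 1776 + 5P gives 17P = 102, so P* = 6.
Substitute back: Q* = 1878 - 12(6) = 1806.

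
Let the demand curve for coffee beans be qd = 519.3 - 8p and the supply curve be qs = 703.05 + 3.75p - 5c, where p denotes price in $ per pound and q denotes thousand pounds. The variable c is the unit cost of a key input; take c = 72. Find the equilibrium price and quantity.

p* = 15, q* = 399.3

With c = 72, supply is qs = 343.05 + 3.75p.
Set qd = qs: 519.3 - 8p = 343.05 + 3.75p, so 176.25 = 11.75p and p* = 15.
Plugging p* into demand: q* = 519.3 - 8(15) = 399.3.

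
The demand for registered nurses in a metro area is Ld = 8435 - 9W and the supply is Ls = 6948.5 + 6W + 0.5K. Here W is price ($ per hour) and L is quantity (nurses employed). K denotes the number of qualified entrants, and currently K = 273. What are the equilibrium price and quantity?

W* = 90, L* = 7625

With K = 273, supply is Ls = 7085 + 6W.
Equating demand and supply, 8435 - 9W = 7085 + 6W gives 15W = 1350, so W* = 90.
Plugging W* into demand: L* = 8435 - 9(90) = 7625.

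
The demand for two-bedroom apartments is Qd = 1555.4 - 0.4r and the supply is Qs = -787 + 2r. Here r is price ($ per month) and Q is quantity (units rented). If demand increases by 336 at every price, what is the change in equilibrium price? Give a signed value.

The market clears where 1555.4 - 0.4r = -787 + 2r. Rearranging, 2.4r = 2342.4, hence r* = 976.
Then Q* = 1555.4 - 0.4(976) = 1165.
After the shift, demand is Qd = 1891.4 - 0.4r.
New equilibrium: 2678.4 = 2.4r, so r = 1116 and Q = 1445.
Δr = 1116 - 976 = 140.

Δr = 140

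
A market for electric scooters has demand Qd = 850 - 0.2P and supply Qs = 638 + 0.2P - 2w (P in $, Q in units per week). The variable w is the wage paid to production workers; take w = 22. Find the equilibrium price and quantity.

With w = 22, supply is Qs = 594 + 0.2P.
Equating demand and supply, 850 - 0.2P = 594 + 0.2P gives 0.4P = 256, so P* = 640.
Substitute back: Q* = 850 - 0.2(640) = 722.

P* = 640, Q* = 722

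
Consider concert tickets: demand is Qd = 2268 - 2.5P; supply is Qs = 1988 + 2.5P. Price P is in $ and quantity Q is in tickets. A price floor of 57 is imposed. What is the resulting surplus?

Evaluating both curves at the floor price 57 gives Qd = 2125.5, Qs = 2130.5.
Surplus = Qs - Qd = 2130.5 - 2125.5 = 5.

Surplus = 5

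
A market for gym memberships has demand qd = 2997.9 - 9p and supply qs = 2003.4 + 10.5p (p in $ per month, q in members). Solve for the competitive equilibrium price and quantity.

Equating demand and supply, 2997.9 - 9p = 2003.4 + 10.5p gives 19.5p = 994.5, so p* = 51.
Then q* = 2997.9 - 9(51) = 2538.9.

p* = 51, q* = 2538.9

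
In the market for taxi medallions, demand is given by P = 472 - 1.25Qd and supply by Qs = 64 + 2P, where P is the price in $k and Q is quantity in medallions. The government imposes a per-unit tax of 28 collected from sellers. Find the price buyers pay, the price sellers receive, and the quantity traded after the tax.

In direct form, Qd = 377.6 - 0.8P.
With a tax of 28 on sellers, they supply based on the net price P_s = P_b - 28, so Qs = 8 + 2P_b.
Market clearing requires 377.6 - 0.8P_b = 8 + 2P_b; hence 369.6 = 2.8P_b and P_b = 132.
So P_s = 104 and the quantity traded is Q = 377.6 - 0.8(132) = 272.

P_b = 132, P_s = 104, Q = 272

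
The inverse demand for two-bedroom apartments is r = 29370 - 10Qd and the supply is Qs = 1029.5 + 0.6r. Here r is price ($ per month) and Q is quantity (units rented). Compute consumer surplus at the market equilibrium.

In direct form, Qd = 2937 - 0.1r.
The market clears where 2937 - 0.1r = 1029.5 + 0.6r. Rearranging, 0.7r = 1907.5, hence r* = 2725.
Plugging r* into demand: Q* = 2937 - 0.1(2725) = 2664.5.
Demand choke price (Qd = 0): r = 2937/0.1 = 29370. Consumer surplus = ½ × (29370 - 2725) × 2664.5 = 35497801.25.

Consumer surplus = 35497801.25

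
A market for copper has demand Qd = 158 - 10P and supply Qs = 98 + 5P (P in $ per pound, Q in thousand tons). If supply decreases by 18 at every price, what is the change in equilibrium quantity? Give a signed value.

At equilibrium Qd = Qs, so 158 - 10P = 98 + 5P; collecting terms, 60 = 15P and P* = 4.
From the demand curve, Q* = 158 - 10(4) = 118.
After the shift, supply is Qs = 80 + 5P.
Re-solving, 15P = 78 gives P = 5.2 and Q = 106.
ΔQ = 106 - 118 = -12.

ΔQ = -12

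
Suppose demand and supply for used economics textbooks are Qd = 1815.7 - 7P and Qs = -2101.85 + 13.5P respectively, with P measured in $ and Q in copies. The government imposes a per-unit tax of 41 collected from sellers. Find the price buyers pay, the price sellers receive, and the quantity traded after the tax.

P_b = 218.1, P_s = 177.1, Q = 289

The tax drives a wedge P_b - P_s = 41. Substituting P_s = P_b - 41 into supply: Qs = -2655.35 + 13.5P_b.
Equate demand and the shifted supply: 1815.7 - 7P_b = -2655.35 + 13.5P_b, giving 20.5P_b = 4471.05, so P_b = 218.1.
So P_s = 177.1 and the quantity traded is Q = 1815.7 - 7(218.1) = 289.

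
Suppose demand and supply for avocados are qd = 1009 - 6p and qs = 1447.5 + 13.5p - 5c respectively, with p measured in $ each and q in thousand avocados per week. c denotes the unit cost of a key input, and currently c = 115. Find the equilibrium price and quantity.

p* = 7, q* = 967

With c = 115, supply is qs = 872.5 + 13.5p.
Set qd = qs: 1009 - 6p = 872.5 + 13.5p, so 136.5 = 19.5p and p* = 7.
Plugging p* into demand: q* = 1009 - 6(7) = 967.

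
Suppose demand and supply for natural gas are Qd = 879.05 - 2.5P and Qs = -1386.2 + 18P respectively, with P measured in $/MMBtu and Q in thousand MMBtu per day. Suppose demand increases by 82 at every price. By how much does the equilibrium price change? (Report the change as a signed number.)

ΔP = 4

At equilibrium Qd = Qs, so 879.05 - 2.5P = -1386.2 + 18P; collecting terms, 2265.25 = 20.5P and P* = 110.5.
Then Q* = 879.05 - 2.5(110.5) = 602.8.
After the shift, demand is Qd = 961.05 - 2.5P.
The new intersection has 2347.25 = 20.5P, i.e. P = 114.5, Q = 674.8.
ΔP = 114.5 - 110.5 = 4.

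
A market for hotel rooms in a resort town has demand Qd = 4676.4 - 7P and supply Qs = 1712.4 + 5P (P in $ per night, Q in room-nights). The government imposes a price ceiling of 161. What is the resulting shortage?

Shortage = 1032

With P fixed at 161, quantity demanded is 3549.4 and quantity supplied is 2517.4.
Shortage = Qd - Qs = 3549.4 - 2517.4 = 1032.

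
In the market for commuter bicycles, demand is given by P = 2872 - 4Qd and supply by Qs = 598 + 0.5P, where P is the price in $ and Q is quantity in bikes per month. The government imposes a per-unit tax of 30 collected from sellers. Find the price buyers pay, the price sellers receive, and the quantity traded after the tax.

Solving each curve for Q: Qd = 718 - 0.25P.
Sellers keep P_s = P_b - 30 per unit, so supply in terms of the buyer price is Qs = 583 + 0.5P_b.
Market clearing requires 718 - 0.25P_b = 583 + 0.5P_b; hence 135 = 0.75P_b and P_b = 180.
Then P_s = 180 - 30 = 150 and Q = 718 - 0.25(180) = 673.

P_b = 180, P_s = 150, Q = 673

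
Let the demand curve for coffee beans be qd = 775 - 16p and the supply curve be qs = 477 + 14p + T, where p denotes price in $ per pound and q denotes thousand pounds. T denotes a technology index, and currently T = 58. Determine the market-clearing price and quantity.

p* = 8, q* = 647

With T = 58, supply is qs = 535 + 14p.
Set qd = qs: 775 - 16p = 535 + 14p, so 240 = 30p and p* = 8.
Plugging p* into demand: q* = 775 - 16(8) = 647.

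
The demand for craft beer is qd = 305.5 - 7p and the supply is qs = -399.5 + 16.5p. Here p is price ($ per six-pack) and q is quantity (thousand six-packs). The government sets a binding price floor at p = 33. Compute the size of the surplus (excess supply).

Evaluating both curves at the floor price 33 gives qd = 74.5, qs = 145.
Surplus = qs - qd = 145 - 74.5 = 70.5.

Surplus = 70.5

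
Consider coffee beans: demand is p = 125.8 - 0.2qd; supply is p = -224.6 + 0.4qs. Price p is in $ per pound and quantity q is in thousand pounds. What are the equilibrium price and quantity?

Solving each curve for q: qd = 629 - 5p and qs = 561.5 + 2.5p.
At equilibrium qd = qs, so 629 - 5p = 561.5 + 2.5p; collecting terms, 67.5 = 7.5p and p* = 9.
From the demand curve, q* = 629 - 5(9) = 584.

p* = 9, q* = 584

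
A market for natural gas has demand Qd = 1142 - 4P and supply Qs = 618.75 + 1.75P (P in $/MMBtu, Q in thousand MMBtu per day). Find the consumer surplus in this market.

Consumer surplus = 75660.5

At equilibrium Qd = Qs, so 1142 - 4P = 618.75 + 1.75P; collecting terms, 523.25 = 5.75P and P* = 91.
Then Q* = 1142 - 4(91) = 778.
Demand choke price (Qd = 0): P = 1142/4 = 285.5. Consumer surplus = ½ × (285.5 - 91) × 778 = 75660.5.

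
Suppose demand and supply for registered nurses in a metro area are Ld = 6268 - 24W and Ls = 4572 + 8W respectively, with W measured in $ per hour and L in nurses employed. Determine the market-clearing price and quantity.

The market clears where 6268 - 24W = 4572 + 8W. Rearranging, 32W = 1696, hence W* = 53.
Then L* = 6268 - 24(53) = 4996.

W* = 53, L* = 4996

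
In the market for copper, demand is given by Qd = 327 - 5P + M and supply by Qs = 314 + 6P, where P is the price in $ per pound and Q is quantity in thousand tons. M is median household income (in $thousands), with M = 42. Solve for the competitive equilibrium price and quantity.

P* = 5, Q* = 344

With M = 42, demand is Qd = 369 - 5P.
The market clears where 369 - 5P = 314 + 6P. Rearranging, 11P = 55, hence P* = 5.
From the demand curve, Q* = 369 - 5(5) = 344.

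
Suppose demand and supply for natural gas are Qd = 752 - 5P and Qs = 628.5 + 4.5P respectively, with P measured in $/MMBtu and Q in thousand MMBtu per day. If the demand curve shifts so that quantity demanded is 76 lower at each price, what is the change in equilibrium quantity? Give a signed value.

ΔQ = -36

At equilibrium Qd = Qs, so 752 - 5P = 628.5 + 4.5P; collecting terms, 123.5 = 9.5P and P* = 13.
Then Q* = 752 - 5(13) = 687.
After the shift, demand is Qd = 676 - 5P.
Re-solving, 9.5P = 47.5 gives P = 5 and Q = 651.
ΔQ = 651 - 687 = -36.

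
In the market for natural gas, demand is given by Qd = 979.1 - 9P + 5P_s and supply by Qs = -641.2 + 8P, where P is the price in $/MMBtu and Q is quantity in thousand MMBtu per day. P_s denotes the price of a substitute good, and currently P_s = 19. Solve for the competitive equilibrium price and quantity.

With P_s = 19, demand is Qd = 1074.1 - 9P.
Set Qd = Qs: 1074.1 - 9P = -641.2 + 8P, so 1715.3 = 17P and P* = 100.9.
Plugging P* into demand: Q* = 1074.1 - 9(100.9) = 166.

P* = 100.9, Q* = 166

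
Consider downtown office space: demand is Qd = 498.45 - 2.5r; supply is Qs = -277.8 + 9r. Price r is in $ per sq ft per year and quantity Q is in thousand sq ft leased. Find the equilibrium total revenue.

Total revenue = 22254.75

The market clears where 498.45 - 2.5r = -277.8 + 9r. Rearranging, 11.5r = 776.25, hence r* = 67.5.
Then Q* = 498.45 - 2.5(67.5) = 329.7.
Total revenue = r* × Q* = 67.5 × 329.7 = 22254.75.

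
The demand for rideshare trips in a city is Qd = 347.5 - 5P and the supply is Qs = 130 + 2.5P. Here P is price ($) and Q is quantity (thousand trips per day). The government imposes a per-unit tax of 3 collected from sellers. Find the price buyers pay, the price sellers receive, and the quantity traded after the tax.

P_b = 30, P_s = 27, Q = 197.5

With a tax of 3 on sellers, they supply based on the net price P_s = P_b - 3, so Qs = 122.5 + 2.5P_b.
Equate demand and the shifted supply: 347.5 - 5P_b = 122.5 + 2.5P_b, giving 7.5P_b = 225, so P_b = 30.
Then P_s = 30 - 3 = 27 and Q = 347.5 - 5(30) = 197.5.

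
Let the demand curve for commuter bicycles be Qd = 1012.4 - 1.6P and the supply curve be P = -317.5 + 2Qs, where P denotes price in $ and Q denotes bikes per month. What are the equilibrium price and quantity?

Rewriting in direct form: Qs = 158.75 + 0.5P.
At equilibrium Qd = Qs, so 1012.4 - 1.6P = 158.75 + 0.5P; collecting terms, 853.65 = 2.1P and P* = 406.5.
From the demand curve, Q* = 1012.4 - 1.6(406.5) = 362.

P* = 406.5, Q* = 362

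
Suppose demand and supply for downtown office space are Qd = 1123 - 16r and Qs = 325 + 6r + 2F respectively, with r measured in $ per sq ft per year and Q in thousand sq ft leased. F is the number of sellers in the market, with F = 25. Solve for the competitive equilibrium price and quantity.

With F = 25, supply is Qs = 375 + 6r.
At equilibrium Qd = Qs, so 1123 - 16r = 375 + 6r; collecting terms, 748 = 22r and r* = 34.
From the demand curve, Q* = 1123 - 16(34) = 579.

r* = 34, Q* = 579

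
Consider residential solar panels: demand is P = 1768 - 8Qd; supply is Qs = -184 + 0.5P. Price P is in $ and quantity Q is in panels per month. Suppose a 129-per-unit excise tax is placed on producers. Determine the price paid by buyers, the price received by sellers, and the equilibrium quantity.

Solving each curve for Q: Qd = 221 - 0.125P.
With a tax of 129 on producers, they supply based on the net price P_s = P_b - 129, so Qs = -248.5 + 0.5P_b.
Set Qd = Qs: 221 - 0.125P_b = -248.5 + 0.5P_b, so 469.5 = 0.625P_b and P_b = 751.2.
So P_s = 622.2 and the quantity traded is Q = 221 - 0.125(751.2) = 127.1.

P_b = 751.2, P_s = 622.2, Q = 127.1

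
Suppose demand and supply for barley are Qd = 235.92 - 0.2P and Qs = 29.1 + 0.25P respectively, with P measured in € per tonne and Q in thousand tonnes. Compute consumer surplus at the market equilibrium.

At equilibrium Qd = Qs, so 235.92 - 0.2P = 29.1 + 0.25P; collecting terms, 206.82 = 0.45P and P* = 459.6.
From the demand curve, Q* = 235.92 - 0.2(459.6) = 144.
Demand choke price (Qd = 0): P = 235.92/0.2 = 1179.6. Consumer surplus = ½ × (1179.6 - 459.6) × 144 = 51840.

Consumer surplus = 51840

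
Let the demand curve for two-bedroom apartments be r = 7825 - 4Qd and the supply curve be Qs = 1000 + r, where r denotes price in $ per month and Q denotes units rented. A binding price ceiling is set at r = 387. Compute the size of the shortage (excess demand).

Inverting to quantity form: Qd = 1956.25 - 0.25r.
At r = 387: Qd = 1859.5 and Qs = 1387.
Shortage = Qd - Qs = 1859.5 - 1387 = 472.5.

Shortage = 472.5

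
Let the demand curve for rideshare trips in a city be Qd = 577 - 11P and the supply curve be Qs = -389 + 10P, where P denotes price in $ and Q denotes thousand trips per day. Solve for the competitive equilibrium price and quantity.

P* = 46, Q* = 71

At equilibrium Qd = Qs, so 577 - 11P = -389 + 10P; collecting terms, 966 = 21P and P* = 46.
Substitute back: Q* = 577 - 11(46) = 71.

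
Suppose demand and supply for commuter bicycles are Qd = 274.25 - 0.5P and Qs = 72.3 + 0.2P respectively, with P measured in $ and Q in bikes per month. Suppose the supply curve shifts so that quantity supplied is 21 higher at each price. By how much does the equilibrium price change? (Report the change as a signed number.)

Equating demand and supply, 274.25 - 0.5P = 72.3 + 0.2P gives 0.7P = 201.95, so P* = 288.5.
Then Q* = 274.25 - 0.5(288.5) = 130.
After the shift, supply is Qs = 93.3 + 0.2P.
Re-solving, 0.7P = 180.95 gives P = 258.5 and Q = 145.
ΔP = 258.5 - 288.5 = -30.

ΔP = -30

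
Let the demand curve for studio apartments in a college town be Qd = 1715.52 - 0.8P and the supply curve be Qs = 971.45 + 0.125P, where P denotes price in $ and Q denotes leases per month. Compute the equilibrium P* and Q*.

Set Qd = Qs: 1715.52 - 0.8P = 971.45 + 0.125P, so 744.07 = 0.925P and P* = 804.4.
Plugging P* into demand: Q* = 1715.52 - 0.8(804.4) = 1072.

P* = 804.4, Q* = 1072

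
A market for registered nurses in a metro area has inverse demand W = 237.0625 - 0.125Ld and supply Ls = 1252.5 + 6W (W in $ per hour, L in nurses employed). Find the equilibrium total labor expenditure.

Total labor expenditure = 70311

Inverting to quantity form: Ld = 1896.5 - 8W.
Equating demand and supply, 1896.5 - 8W = 1252.5 + 6W gives 14W = 644, so W* = 46.
Then L* = 1896.5 - 8(46) = 1528.5.
Total labor expenditure = W* × L* = 46 × 1528.5 = 70311.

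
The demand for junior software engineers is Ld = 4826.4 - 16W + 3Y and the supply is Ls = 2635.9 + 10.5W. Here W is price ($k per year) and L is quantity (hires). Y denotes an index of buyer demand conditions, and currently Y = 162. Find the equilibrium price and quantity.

W* = 101, L* = 3696.4

With Y = 162, demand is Ld = 5312.4 - 16W.
The market clears where 5312.4 - 16W = 2635.9 + 10.5W. Rearranging, 26.5W = 2676.5, hence W* = 101.
From the demand curve, L* = 5312.4 - 16(101) = 3696.4.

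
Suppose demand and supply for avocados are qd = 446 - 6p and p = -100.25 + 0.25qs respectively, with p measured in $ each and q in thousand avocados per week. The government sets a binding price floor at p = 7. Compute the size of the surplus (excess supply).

Surplus = 25

In direct form, qs = 401 + 4p.
Evaluating both curves at the floor price 7 gives qd = 404, qs = 429.
Surplus = qs - qd = 429 - 404 = 25.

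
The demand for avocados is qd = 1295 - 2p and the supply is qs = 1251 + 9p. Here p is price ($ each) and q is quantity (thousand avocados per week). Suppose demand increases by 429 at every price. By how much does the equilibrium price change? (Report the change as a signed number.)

Δp = 39

Equating demand and supply, 1295 - 2p = 1251 + 9p gives 11p = 44, so p* = 4.
From the demand curve, q* = 1295 - 2(4) = 1287.
After the shift, demand is qd = 1724 - 2p.
Re-solving, 11p = 473 gives p = 43 and q = 1638.
Δp = 43 - 4 = 39.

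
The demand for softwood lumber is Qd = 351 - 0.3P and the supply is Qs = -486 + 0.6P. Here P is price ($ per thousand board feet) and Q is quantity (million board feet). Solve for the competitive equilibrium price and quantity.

Set Qd = Qs: 351 - 0.3P = -486 + 0.6P, so 837 = 0.9P and P* = 930.
Then Q* = 351 - 0.3(930) = 72.

P* = 930, Q* = 72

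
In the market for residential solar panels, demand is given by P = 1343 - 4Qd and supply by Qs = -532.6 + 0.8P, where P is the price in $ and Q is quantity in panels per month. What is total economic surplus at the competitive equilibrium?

Total surplus = 43682.625

In direct form, Qd = 335.75 - 0.25P.
At equilibrium Qd = Qs, so 335.75 - 0.25P = -532.6 + 0.8P; collecting terms, 868.35 = 1.05P and P* = 827.
Plugging P* into demand: Q* = 335.75 - 0.25(827) = 129.
Demand choke price = 1343; supply choke price = 665.75. CS = ½(1343 - 827)(129) = 33282; PS = ½(827 - 665.75)(129) = 10400.625. Total surplus = 43682.625.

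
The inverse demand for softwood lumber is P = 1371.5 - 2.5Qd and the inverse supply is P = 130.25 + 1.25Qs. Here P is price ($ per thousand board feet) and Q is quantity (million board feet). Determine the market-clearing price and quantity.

P* = 544, Q* = 331

Inverting to quantity form: Qd = 548.6 - 0.4P and Qs = -104.2 + 0.8P.
Equating demand and supply, 548.6 - 0.4P = -104.2 + 0.8P gives 1.2P = 652.8, so P* = 544.
Then Q* = 548.6 - 0.4(544) = 331.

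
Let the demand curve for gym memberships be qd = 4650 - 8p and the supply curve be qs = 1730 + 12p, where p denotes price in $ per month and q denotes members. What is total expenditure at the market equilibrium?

At equilibrium qd = qs, so 4650 - 8p = 1730 + 12p; collecting terms, 2920 = 20p and p* = 146.
From the demand curve, q* = 4650 - 8(146) = 3482.
Total expenditure = p* × q* = 146 × 3482 = 508372.

Total expenditure = 508372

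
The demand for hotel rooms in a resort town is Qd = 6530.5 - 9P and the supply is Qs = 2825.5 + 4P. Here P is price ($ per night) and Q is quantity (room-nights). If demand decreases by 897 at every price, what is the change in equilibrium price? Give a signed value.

Equating demand and supply, 6530.5 - 9P = 2825.5 + 4P gives 13P = 3705, so P* = 285.
From the demand curve, Q* = 6530.5 - 9(285) = 3965.5.
After the shift, demand is Qd = 5633.5 - 9P.
The new intersection has 2808 = 13P, i.e. P = 216, Q = 3689.5.
ΔP = 216 - 285 = -69.

ΔP = -69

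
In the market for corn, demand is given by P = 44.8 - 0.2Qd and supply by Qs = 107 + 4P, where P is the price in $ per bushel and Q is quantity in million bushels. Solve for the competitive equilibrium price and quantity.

Inverting to quantity form: Qd = 224 - 5P.
Equating demand and supply, 224 - 5P = 107 + 4P gives 9P = 117, so P* = 13.
Then Q* = 224 - 5(13) = 159.

P* = 13, Q* = 159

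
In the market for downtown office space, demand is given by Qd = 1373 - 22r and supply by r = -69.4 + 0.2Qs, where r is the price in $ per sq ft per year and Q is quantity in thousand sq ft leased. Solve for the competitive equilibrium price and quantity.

r* = 38, Q* = 537

Solving each curve for Q: Qs = 347 + 5r.
The market clears where 1373 - 22r = 347 + 5r. Rearranging, 27r = 1026, hence r* = 38.
Then Q* = 1373 - 22(38) = 537.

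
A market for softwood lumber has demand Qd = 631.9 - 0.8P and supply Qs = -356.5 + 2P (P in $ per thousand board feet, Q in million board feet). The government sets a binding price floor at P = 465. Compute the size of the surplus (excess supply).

Surplus = 313.6

Evaluating both curves at the floor price 465 gives Qd = 259.9, Qs = 573.5.
Surplus = Qs - Qd = 573.5 - 259.9 = 313.6.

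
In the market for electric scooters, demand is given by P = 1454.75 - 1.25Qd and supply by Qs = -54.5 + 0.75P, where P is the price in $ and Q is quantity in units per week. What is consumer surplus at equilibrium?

Rewriting in direct form: Qd = 1163.8 - 0.8P.
At equilibrium Qd = Qs, so 1163.8 - 0.8P = -54.5 + 0.75P; collecting terms, 1218.3 = 1.55P and P* = 786.
Then Q* = 1163.8 - 0.8(786) = 535.
Demand choke price (Qd = 0): P = 1163.8/0.8 = 1454.75. Consumer surplus = ½ × (1454.75 - 786) × 535 = 178890.625.

Consumer surplus = 178890.625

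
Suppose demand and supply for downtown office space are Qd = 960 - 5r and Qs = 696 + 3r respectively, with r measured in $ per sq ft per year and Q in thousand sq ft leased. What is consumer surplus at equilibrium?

The market clears where 960 - 5r = 696 + 3r. Rearranging, 8r = 264, hence r* = 33.
From the demand curve, Q* = 960 - 5(33) = 795.
Demand choke price (Qd = 0): r = 960/5 = 192. Consumer surplus = ½ × (192 - 33) × 795 = 63202.5.

Consumer surplus = 63202.5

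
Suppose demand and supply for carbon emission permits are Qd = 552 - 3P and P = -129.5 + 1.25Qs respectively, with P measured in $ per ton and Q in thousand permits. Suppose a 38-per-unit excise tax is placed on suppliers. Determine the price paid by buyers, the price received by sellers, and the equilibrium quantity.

Rewriting in direct form: Qs = 103.6 + 0.8P.
Suppliers keep P_s = P_b - 38 per unit, so supply in terms of the buyer price is Qs = 73.2 + 0.8P_b.
Set Qd = Qs: 552 - 3P_b = 73.2 + 0.8P_b, so 478.8 = 3.8P_b and P_b = 126.
So P_s = 88 and the quantity traded is Q = 552 - 3(126) = 174.

P_b = 126, P_s = 88, Q = 174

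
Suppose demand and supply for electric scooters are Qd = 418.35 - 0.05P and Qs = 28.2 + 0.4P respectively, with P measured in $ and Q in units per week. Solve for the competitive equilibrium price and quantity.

P* = 867, Q* = 375

At equilibrium Qd = Qs, so 418.35 - 0.05P = 28.2 + 0.4P; collecting terms, 390.15 = 0.45P and P* = 867.
Plugging P* into demand: Q* = 418.35 - 0.05(867) = 375.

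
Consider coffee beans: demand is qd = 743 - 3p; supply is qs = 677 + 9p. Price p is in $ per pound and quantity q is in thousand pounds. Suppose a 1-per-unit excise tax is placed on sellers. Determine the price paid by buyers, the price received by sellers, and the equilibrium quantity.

Sellers keep p_s = p_b - 1 per unit, so supply in terms of the buyer price is qs = 668 + 9p_b.
Set qd = qs: 743 - 3p_b = 668 + 9p_b, so 75 = 12p_b and p_b = 6.25.
So p_s = 5.25 and the quantity traded is q = 743 - 3(6.25) = 724.25.

p_b = 6.25, p_s = 5.25, q = 724.25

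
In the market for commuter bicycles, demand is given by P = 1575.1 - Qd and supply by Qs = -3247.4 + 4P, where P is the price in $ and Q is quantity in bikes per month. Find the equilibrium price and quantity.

P* = 964.5, Q* = 610.6

In direct form, Qd = 1575.1 - P.
Set Qd = Qs: 1575.1 - P = -3247.4 + 4P, so 4822.5 = 5P and P* = 964.5.
Plugging P* into demand: Q* = 1575.1 - 964.5 = 610.6.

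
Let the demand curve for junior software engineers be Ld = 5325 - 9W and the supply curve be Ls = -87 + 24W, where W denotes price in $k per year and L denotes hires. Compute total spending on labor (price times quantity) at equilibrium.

Total spending on labor = 631236

Equating demand and supply, 5325 - 9W = -87 + 24W gives 33W = 5412, so W* = 164.
Plugging W* into demand: L* = 5325 - 9(164) = 3849.
Total spending on labor = W* × L* = 164 × 3849 = 631236.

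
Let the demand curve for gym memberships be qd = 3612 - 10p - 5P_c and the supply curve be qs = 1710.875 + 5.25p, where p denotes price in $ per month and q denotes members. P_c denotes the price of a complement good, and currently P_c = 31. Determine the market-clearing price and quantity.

p* = 114.5, q* = 2312

With P_c = 31, demand is qd = 3457 - 10p.
At equilibrium qd = qs, so 3457 - 10p = 1710.875 + 5.25p; collecting terms, 1746.125 = 15.25p and p* = 114.5.
Plugging p* into demand: q* = 3457 - 10(114.5) = 2312.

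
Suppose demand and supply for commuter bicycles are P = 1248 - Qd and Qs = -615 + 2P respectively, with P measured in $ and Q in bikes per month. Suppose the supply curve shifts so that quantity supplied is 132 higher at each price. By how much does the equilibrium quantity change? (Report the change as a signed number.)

In direct form, Qd = 1248 - P.
The market clears where 1248 - P = -615 + 2P. Rearranging, 3P = 1863, hence P* = 621.
Plugging P* into demand: Q* = 1248 - 621 = 627.
After the shift, supply is Qs = -483 + 2P.
The new intersection has 1731 = 3P, i.e. P = 577, Q = 671.
ΔQ = 671 - 627 = 44.

ΔQ = 44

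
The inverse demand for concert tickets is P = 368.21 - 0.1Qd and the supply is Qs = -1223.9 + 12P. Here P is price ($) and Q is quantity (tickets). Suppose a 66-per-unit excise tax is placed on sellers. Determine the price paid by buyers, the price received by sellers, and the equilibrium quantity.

Inverting to quantity form: Qd = 3682.1 - 10P.
The tax drives a wedge P_b - P_s = 66. Substituting P_s = P_b - 66 into supply: Qs = -2015.9 + 12P_b.
Equate demand and the shifted supply: 3682.1 - 10P_b = -2015.9 + 12P_b, giving 22P_b = 5698, so P_b = 259.
So P_s = 193 and the quantity traded is Q = 3682.1 - 10(259) = 1092.1.

P_b = 259, P_s = 193, Q = 1092.1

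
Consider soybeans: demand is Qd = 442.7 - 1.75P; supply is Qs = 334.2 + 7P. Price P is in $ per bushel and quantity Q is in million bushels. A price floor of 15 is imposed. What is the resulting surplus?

Surplus = 22.75

With P fixed at 15, quantity demanded is 416.45 and quantity supplied is 439.2.
Surplus = Qs - Qd = 439.2 - 416.45 = 22.75.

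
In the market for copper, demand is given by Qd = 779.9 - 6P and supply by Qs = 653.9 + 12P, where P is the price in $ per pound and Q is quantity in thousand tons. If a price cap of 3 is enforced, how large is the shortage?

Shortage = 72

Evaluating both curves at the ceiling price 3 gives Qd = 761.9, Qs = 689.9.
Shortage = Qd - Qs = 761.9 - 689.9 = 72.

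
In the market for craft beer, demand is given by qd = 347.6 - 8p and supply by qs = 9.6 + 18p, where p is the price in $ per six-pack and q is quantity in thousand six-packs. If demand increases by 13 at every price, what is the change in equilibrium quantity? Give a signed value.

Equating demand and supply, 347.6 - 8p = 9.6 + 18p gives 26p = 338, so p* = 13.
Plugging p* into demand: q* = 347.6 - 8(13) = 243.6.
After the shift, demand is qd = 360.6 - 8p.
The new intersection has 351 = 26p, i.e. p = 13.5, q = 252.6.
Δq = 252.6 - 243.6 = 9.

Δq = 9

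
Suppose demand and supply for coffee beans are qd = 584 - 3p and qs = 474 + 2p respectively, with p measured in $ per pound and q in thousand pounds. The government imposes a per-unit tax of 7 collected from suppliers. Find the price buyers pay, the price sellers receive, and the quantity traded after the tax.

The tax drives a wedge p_b - p_s = 7. Substituting p_s = p_b - 7 into supply: qs = 460 + 2p_b.
Set qd = qs: 584 - 3p_b = 460 + 2p_b, so 124 = 5p_b and p_b = 24.8.
Then p_s = 24.8 - 7 = 17.8 and q = 584 - 3(24.8) = 509.6.

p_b = 24.8, p_s = 17.8, q = 509.6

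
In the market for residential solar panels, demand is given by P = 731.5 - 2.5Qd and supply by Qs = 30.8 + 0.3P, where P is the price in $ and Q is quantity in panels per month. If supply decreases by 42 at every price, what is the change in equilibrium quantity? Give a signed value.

In direct form, Qd = 292.6 - 0.4P.
At equilibrium Qd = Qs, so 292.6 - 0.4P = 30.8 + 0.3P; collecting terms, 261.8 = 0.7P and P* = 374.
From the demand curve, Q* = 292.6 - 0.4(374) = 143.
After the shift, supply is Qs = -11.2 + 0.3P.
Re-solving, 0.7P = 303.8 gives P = 434 and Q = 119.
ΔQ = 119 - 143 = -24.

ΔQ = -24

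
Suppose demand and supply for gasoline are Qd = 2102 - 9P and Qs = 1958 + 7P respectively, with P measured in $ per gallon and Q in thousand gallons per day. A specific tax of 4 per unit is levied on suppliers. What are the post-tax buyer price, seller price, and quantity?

Suppliers keep P_s = P_b - 4 per unit, so supply in terms of the buyer price is Qs = 1930 + 7P_b.
Equate demand and the shifted supply: 2102 - 9P_b = 1930 + 7P_b, giving 16P_b = 172, so P_b = 10.75.
So P_s = 6.75 and the quantity traded is Q = 2102 - 9(10.75) = 2005.25.

P_b = 10.75, P_s = 6.75, Q = 2005.25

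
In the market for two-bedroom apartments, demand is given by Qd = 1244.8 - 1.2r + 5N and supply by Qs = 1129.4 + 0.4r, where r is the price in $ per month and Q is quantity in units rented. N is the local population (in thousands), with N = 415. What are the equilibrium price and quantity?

With N = 415, demand is Qd = 3319.8 - 1.2r.
At equilibrium Qd = Qs, so 3319.8 - 1.2r = 1129.4 + 0.4r; collecting terms, 2190.4 = 1.6r and r* = 1369.
From the demand curve, Q* = 3319.8 - 1.2(1369) = 1677.

r* = 1369, Q* = 1677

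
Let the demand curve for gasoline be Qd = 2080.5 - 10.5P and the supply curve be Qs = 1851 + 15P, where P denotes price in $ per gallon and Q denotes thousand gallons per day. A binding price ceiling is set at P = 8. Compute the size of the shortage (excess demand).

Evaluating both curves at the ceiling price 8 gives Qd = 1996.5, Qs = 1971.
Shortage = Qd - Qs = 1996.5 - 1971 = 25.5.

Shortage = 25.5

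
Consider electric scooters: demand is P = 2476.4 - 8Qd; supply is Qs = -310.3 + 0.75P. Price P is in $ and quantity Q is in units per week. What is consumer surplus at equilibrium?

Consumer surplus = 195364

Rewriting in direct form: Qd = 309.55 - 0.125P.
At equilibrium Qd = Qs, so 309.55 - 0.125P = -310.3 + 0.75P; collecting terms, 619.85 = 0.875P and P* = 708.4.
Then Q* = 309.55 - 0.125(708.4) = 221.
Demand choke price (Qd = 0): P = 309.55/0.125 = 2476.4. Consumer surplus = ½ × (2476.4 - 708.4) × 221 = 195364.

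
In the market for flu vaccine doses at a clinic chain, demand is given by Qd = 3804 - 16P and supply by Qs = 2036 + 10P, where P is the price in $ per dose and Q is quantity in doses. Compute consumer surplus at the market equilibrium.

Consumer surplus = 230520.5

Set Qd = Qs: 3804 - 16P = 2036 + 10P, so 1768 = 26P and P* = 68.
Plugging P* into demand: Q* = 3804 - 16(68) = 2716.
Demand choke price (Qd = 0): P = 3804/16 = 237.75. Consumer surplus = ½ × (237.75 - 68) × 2716 = 230520.5.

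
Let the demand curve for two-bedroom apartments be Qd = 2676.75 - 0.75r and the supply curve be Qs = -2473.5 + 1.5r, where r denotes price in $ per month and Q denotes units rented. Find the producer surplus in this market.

The market clears where 2676.75 - 0.75r = -2473.5 + 1.5r. Rearranging, 2.25r = 5150.25, hence r* = 2289.
Plugging r* into demand: Q* = 2676.75 - 0.75(2289) = 960.
Supply choke price (Qs = 0): r = 1649. Producer surplus = ½ × (2289 - 1649) × 960 = 307200.

Producer surplus = 307200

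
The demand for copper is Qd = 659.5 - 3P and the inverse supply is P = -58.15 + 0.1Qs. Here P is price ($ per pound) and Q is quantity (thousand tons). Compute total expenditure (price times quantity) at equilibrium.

Solving each curve for Q: Qs = 581.5 + 10P.
Equating demand and supply, 659.5 - 3P = 581.5 + 10P gives 13P = 78, so P* = 6.
Plugging P* into demand: Q* = 659.5 - 3(6) = 641.5.
Total expenditure = P* × Q* = 6 × 641.5 = 3849.

Total expenditure = 3849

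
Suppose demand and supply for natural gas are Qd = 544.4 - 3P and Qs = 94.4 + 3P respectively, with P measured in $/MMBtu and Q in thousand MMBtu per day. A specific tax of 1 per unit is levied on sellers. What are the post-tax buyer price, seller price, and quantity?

The tax drives a wedge P_b - P_s = 1. Substituting P_s = P_b - 1 into supply: Qs = 91.4 + 3P_b.
Market clearing requires 544.4 - 3P_b = 91.4 + 3P_b; hence 453 = 6P_b and P_b = 75.5.
So P_s = 74.5 and the quantity traded is Q = 544.4 - 3(75.5) = 317.9.

P_b = 75.5, P_s = 74.5, Q = 317.9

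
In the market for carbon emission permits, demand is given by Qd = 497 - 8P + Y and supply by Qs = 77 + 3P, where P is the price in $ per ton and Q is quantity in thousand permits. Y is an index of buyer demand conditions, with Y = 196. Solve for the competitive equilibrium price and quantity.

With Y = 196, demand is Qd = 693 - 8P.
At equilibrium Qd = Qs, so 693 - 8P = 77 + 3P; collecting terms, 616 = 11P and P* = 56.
From the demand curve, Q* = 693 - 8(56) = 245.

P* = 56, Q* = 245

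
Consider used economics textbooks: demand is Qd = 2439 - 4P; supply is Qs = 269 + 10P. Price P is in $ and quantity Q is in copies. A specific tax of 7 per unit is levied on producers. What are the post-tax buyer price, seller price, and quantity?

P_b = 160, P_s = 153, Q = 1799

Producers keep P_s = P_b - 7 per unit, so supply in terms of the buyer price is Qs = 199 + 10P_b.
Market clearing requires 2439 - 4P_b = 199 + 10P_b; hence 2240 = 14P_b and P_b = 160.
So P_s = 153 and the quantity traded is Q = 2439 - 4(160) = 1799.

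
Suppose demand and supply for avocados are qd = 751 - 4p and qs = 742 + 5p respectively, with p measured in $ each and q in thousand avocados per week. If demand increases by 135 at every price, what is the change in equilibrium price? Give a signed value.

Δp = 15

Set qd = qs: 751 - 4p = 742 + 5p, so 9 = 9p and p* = 1.
Then q* = 751 - 4(1) = 747.
After the shift, demand is qd = 886 - 4p.
The new intersection has 144 = 9p, i.e. p = 16, q = 822.
Δp = 16 - 1 = 15.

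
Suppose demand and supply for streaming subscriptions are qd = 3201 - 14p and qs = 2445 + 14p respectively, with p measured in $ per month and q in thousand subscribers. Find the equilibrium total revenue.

Set qd = qs: 3201 - 14p = 2445 + 14p, so 756 = 28p and p* = 27.
Then q* = 3201 - 14(27) = 2823.
Total revenue = p* × q* = 27 × 2823 = 76221.

Total revenue = 76221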